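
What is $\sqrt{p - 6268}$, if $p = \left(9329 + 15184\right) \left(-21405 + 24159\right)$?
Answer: $\sqrt{67502534} \approx 8216.0$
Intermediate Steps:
$p = 67508802$ ($p = 24513 \cdot 2754 = 67508802$)
$\sqrt{p - 6268} = \sqrt{67508802 - 6268} = \sqrt{67502534}$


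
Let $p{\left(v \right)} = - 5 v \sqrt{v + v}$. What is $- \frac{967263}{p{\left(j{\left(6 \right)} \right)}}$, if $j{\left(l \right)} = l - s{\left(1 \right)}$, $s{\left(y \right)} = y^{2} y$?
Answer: $\frac{967263 \sqrt{10}}{250} \approx 12235.0$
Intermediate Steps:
$s{\left(y \right)} = y^{3}$
$j{\left(l \right)} = -1 + l$ ($j{\left(l \right)} = l - 1^{3} = l - 1 = -1 + l$)
$p{\left(v \right)} = - 5 \sqrt{2} v^{\frac{3}{2}}$ ($p{\left(v \right)} = - 5 v \sqrt{2 v} = - 5 v \sqrt{2} \sqrt{v} = - 5 \sqrt{2} v^{\frac{3}{2}}$)
$- \frac{967263}{p{\left(j{\left(6 \right)} \right)}} = - \frac{967263}{\left(-5\right) \sqrt{2} \left(-1 + 6\right)^{\frac{3}{2}}} = - \frac{967263}{\left(-5\right) \sqrt{2} \cdot 5^{\frac{3}{2}}} = - \frac{967263}{\left(-5\right) \sqrt{2} \cdot 5 \sqrt{5}} = - \frac{967263}{\left(-25\right) \sqrt{10}} = - 967263 \left(- \frac{\sqrt{10}}{250}\right) = \frac{967263 \sqrt{10}}{250}$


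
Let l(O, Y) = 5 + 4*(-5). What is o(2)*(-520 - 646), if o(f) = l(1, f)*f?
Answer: 34980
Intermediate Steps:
l(O, Y) = -15 (l(O, Y) = 5 - 20 = -15)
o(f) = -15*f
o(2)*(-520 - 646) = (-15*2)*(-520 - 646) = -30*(-1166) = 34980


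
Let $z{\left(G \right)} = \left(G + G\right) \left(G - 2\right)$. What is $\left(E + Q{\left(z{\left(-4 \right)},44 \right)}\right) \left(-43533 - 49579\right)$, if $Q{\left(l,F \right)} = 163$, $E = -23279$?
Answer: $2152376992$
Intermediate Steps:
$z{\left(G \right)} = 2 G \left(-2 + G\right)$
$\left(E + Q{\left(z{\left(-4 \right)},44 \right)}\right) \left(-43533 - 49579\right) = \left(-23279 + 163\right) \left(-43533 - 49579\right) = \left(-23116\right) \left(-93112\right) = 2152376992$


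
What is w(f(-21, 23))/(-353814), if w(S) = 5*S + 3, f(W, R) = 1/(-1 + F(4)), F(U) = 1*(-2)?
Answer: -2/530721 ≈ -3.7685e-6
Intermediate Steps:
F(U) = -2
f(W, R) = -1/3 (f(W, R) = 1/(-1 - 2) = 1/(-3) = -1/3)
w(S) = 3 + 5*S
w(f(-21, 23))/(-353814) = (3 + 5*(-1/3))/(-353814) = (3 - 5/3)*(-1/353814) = (4/3)*(-1/353814) = -2/530721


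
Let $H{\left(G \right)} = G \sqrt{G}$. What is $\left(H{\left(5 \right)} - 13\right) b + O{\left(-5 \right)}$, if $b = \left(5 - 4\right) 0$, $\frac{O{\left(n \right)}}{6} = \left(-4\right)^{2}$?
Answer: $96$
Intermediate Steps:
$O{\left(n \right)} = 96$ ($O{\left(n \right)} = 6 \left(-4\right)^{2} = 6 \cdot 16 = 96$)
$H{\left(G \right)} = G^{\frac{3}{2}}$
$b = 0$ ($b = 1 \cdot 0 = 0$)
$\left(H{\left(5 \right)} - 13\right) b + O{\left(-5 \right)} = \left(5^{\frac{3}{2}} - 13\right) 0 + 96 = \left(5 \sqrt{5} - 13\right) 0 + 96 = \left(-13 + 5 \sqrt{5}\right) 0 + 96 = 0 + 96 = 96$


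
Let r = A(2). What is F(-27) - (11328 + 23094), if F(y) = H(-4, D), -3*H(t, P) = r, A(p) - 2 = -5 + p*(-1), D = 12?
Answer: -103261/3 ≈ -34420.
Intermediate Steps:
A(p) = -3 - p (A(p) = 2 + (-5 + p*(-1)) = 2 + (-5 - p) = -3 - p)
r = -5 (r = -3 - 1*2 = -3 - 2 = -5)
H(t, P) = 5/3 (H(t, P) = -⅓*(-5) = 5/3)
F(y) = 5/3
F(-27) - (11328 + 23094) = 5/3 - (11328 + 23094) = 5/3 - 1*34422 = 5/3 - 34422 = -103261/3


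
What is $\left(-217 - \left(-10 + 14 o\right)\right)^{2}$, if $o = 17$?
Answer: $198025$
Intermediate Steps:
$\left(-217 - \left(-10 + 14 o\right)\right)^{2} = \left(-217 + \left(\left(-14\right) 17 + 10\right)\right)^{2} = \left(-217 + \left(-238 + 10\right)\right)^{2} = \left(-217 - 228\right)^{2} = \left(-445\right)^{2} = 198025$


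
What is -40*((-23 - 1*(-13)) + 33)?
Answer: -920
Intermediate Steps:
-40*((-23 - 1*(-13)) + 33) = -40*((-23 + 13) + 33) = -40*(-10 + 33) = -40*23 = -920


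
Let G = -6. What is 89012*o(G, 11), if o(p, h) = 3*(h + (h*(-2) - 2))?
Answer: -3471468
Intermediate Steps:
o(p, h) = -6 - 3*h (o(p, h) = 3*(h + (-2*h - 2)) = 3*(h + (-2 - 2*h)) = 3*(-2 - h) = -6 - 3*h)
89012*o(G, 11) = 89012*(-6 - 3*11) = 89012*(-6 - 33) = 89012*(-39) = -3471468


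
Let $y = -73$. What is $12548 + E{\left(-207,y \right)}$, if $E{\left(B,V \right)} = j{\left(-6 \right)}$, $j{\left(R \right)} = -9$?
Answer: $12539$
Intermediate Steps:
$E{\left(B,V \right)} = -9$
$12548 + E{\left(-207,y \right)} = 12548 - 9 = 12539$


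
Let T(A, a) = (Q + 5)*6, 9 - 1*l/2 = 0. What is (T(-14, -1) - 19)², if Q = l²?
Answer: 3822025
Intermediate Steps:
l = 18 (l = 18 - 2*0 = 18 + 0 = 18)
Q = 324 (Q = 18² = 324)
T(A, a) = 1974 (T(A, a) = (324 + 5)*6 = 329*6 = 1974)
(T(-14, -1) - 19)² = (1974 - 19)² = 1955² = 3822025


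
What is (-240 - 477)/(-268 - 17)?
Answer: 239/95 ≈ 2.5158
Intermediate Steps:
(-240 - 477)/(-268 - 17) = -717/(-285) = -717*(-1/285) = 239/95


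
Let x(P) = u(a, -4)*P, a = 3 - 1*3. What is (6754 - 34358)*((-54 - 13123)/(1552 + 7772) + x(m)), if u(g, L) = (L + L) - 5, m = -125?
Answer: -104469567023/2331 ≈ -4.4817e+7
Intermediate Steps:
a = 0 (a = 3 - 3 = 0)
u(g, L) = -5 + 2*L (u(g, L) = 2*L - 5 = -5 + 2*L)
x(P) = -13*P (x(P) = (-5 + 2*(-4))*P = (-5 - 8)*P = -13*P)
(6754 - 34358)*((-54 - 13123)/(1552 + 7772) + x(m)) = (6754 - 34358)*((-54 - 13123)/(1552 + 7772) - 13*(-125)) = -27604*(-13177/9324 + 1625) = -27604*15138323/9324 = -104469567023/2331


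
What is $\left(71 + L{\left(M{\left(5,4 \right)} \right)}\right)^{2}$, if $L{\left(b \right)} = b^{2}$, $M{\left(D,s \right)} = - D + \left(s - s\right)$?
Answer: $9216$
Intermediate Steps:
$M{\left(D,s \right)} = - D$ ($M{\left(D,s \right)} = - D + 0 = - D$)
$\left(71 + L{\left(M{\left(5,4 \right)} \right)}\right)^{2} = \left(71 + \left(\left(-1\right) 5\right)^{2}\right)^{2} = \left(71 + \left(-5\right)^{2}\right)^{2} = \left(71 + 25\right)^{2} = 96^{2} = 9216$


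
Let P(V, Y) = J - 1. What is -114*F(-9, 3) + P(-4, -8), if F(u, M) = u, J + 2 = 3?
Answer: 1026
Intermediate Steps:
J = 1 (J = -2 + 3 = 1)
P(V, Y) = 0 (P(V, Y) = 1 - 1 = 0)
-114*F(-9, 3) + P(-4, -8) = -114*(-9) + 0 = 1026 + 0 = 1026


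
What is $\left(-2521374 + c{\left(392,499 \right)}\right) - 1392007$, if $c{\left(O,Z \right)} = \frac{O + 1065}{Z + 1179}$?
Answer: $- \frac{6566651861}{1678} \approx -3.9134 \cdot 10^{6}$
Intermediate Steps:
$c{\left(O,Z \right)} = \frac{1065 + O}{1179 + Z}$
$\left(-2521374 + c{\left(392,499 \right)}\right) - 1392007 = \left(-2521374 + \frac{1065 + 392}{1179 + 499}\right) - 1392007 = \left(-2521374 + \frac{1}{1678} \cdot 1457\right) - 1392007 = \left(-2521374 + \frac{1457}{1678}\right) - 1392007 = - \frac{4230864115}{1678} - 1392007 = - \frac{6566651861}{1678}$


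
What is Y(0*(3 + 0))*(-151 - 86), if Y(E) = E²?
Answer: 0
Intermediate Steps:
Y(0*(3 + 0))*(-151 - 86) = (0*(3 + 0))²*(-151 - 86) = (0*3)²*(-237) = 0²*(-237) = 0*(-237) = 0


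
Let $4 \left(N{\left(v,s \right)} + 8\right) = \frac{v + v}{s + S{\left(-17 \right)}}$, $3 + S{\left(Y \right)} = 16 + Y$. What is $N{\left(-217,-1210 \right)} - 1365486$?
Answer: $- \frac{3315419215}{2428} \approx -1.3655 \cdot 10^{6}$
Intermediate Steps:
$S{\left(Y \right)} = 13 + Y$ ($S{\left(Y \right)} = -3 + \left(16 + Y\right) = 13 + Y$)
$N{\left(v,s \right)} = -8 + \frac{v}{2 \left(-4 + s\right)}$ ($N{\left(v,s \right)} = -8 + \frac{\left(v + v\right) \frac{1}{s + \left(13 - 17\right)}}{4} = -8 + \frac{2 v \frac{1}{s - 4}}{4} = -8 + \frac{2 v \frac{1}{-4 + s}}{4} = -8 + \frac{v}{2 \left(-4 + s\right)}$)
$N{\left(-217,-1210 \right)} - 1365486 = \frac{64 - 217 - -19360}{2 \left(-4 - 1210\right)} - 1365486 = \frac{64 - 217 + 19360}{2 \left(-1214\right)} - 1365486 = \frac{1}{2} \left(- \frac{1}{1214}\right) 19207 - 1365486 = - \frac{19207}{2428} - 1365486 = - \frac{3315419215}{2428}$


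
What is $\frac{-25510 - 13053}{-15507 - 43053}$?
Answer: $\frac{38563}{58560} \approx 0.65852$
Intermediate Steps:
$\frac{-25510 - 13053}{-15507 - 43053} = - \frac{38563}{-58560} = \left(-38563\right) \left(- \frac{1}{58560}\right) = \frac{38563}{58560}$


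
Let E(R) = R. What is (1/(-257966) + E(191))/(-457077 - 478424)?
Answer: -49271505/241327450966 ≈ -0.00020417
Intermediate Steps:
(1/(-257966) + E(191))/(-457077 - 478424) = (1/(-257966) + 191)/(-457077 - 478424) = (-1/257966 + 191)/(-935501) = (49271505/257966)*(-1/935501) = -49271505/241327450966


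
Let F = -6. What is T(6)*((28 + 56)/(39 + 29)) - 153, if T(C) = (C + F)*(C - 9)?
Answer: -153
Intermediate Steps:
T(C) = (-9 + C)*(-6 + C) (T(C) = (C - 6)*(C - 9) = (-6 + C)*(-9 + C) = (-9 + C)*(-6 + C))
T(6)*((28 + 56)/(39 + 29)) - 153 = (54 + 6² - 15*6)*((28 + 56)/(39 + 29)) - 153 = (54 + 36 - 90)*(84/68) - 153 = 0*(84*(1/68)) - 153 = 0*(21/17) - 153 = 0 - 153 = -153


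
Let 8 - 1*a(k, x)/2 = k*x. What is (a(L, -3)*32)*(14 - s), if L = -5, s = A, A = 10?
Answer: -1792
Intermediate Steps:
s = 10
a(k, x) = 16 - 2*k*x
(a(L, -3)*32)*(14 - s) = ((16 - 2*(-5)*(-3))*32)*(14 - 1*10) = ((16 - 30)*32)*(14 - 10) = -14*32*4 = -448*4 = -1792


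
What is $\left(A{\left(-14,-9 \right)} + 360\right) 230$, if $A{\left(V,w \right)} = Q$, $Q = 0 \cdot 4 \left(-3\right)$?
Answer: $82800$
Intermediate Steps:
$Q = 0$ ($Q = 0 \left(-3\right) = 0$)
$A{\left(V,w \right)} = 0$
$\left(A{\left(-14,-9 \right)} + 360\right) 230 = \left(0 + 360\right) 230 = 360 \cdot 230 = 82800$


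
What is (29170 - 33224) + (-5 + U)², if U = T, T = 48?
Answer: -2205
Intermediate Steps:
U = 48
(29170 - 33224) + (-5 + U)² = (29170 - 33224) + (-5 + 48)² = -4054 + 43² = -4054 + 1849 = -2205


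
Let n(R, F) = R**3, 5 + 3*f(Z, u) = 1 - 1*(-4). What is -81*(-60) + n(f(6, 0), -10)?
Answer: 4860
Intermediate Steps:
f(Z, u) = 0 (f(Z, u) = -5/3 + (1 - 1*(-4))/3 = -5/3 + (1 + 4)/3 = -5/3 + (1/3)*5 = -5/3 + 5/3 = 0)
-81*(-60) + n(f(6, 0), -10) = -81*(-60) + 0**3 = 4860 + 0 = 4860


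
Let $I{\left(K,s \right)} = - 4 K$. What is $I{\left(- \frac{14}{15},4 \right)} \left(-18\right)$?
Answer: $- \frac{336}{5} \approx -67.2$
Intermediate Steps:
$I{\left(- \frac{14}{15},4 \right)} \left(-18\right) = - 4 \left(- \frac{14}{15}\right) \left(-18\right) = - 4 \left(\left(-14\right) \frac{1}{15}\right) \left(-18\right) = \left(-4\right) \left(- \frac{14}{15}\right) \left(-18\right) = \frac{56}{15} \left(-18\right) = - \frac{336}{5}$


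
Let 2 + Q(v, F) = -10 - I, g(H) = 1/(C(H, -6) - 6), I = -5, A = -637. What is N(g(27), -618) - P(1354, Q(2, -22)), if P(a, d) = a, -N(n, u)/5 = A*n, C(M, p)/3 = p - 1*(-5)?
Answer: -15371/9 ≈ -1707.9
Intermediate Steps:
C(M, p) = 15 + 3*p (C(M, p) = 3*(p - 1*(-5)) = 3*(p + 5) = 3*(5 + p) = 15 + 3*p)
g(H) = -1/9 (g(H) = 1/((15 + 3*(-6)) - 6) = 1/((15 - 18) - 6) = 1/(-3 - 6) = 1/(-9) = -1/9)
N(n, u) = 3185*n (N(n, u) = -(-3185)*n = 3185*n)
Q(v, F) = -7 (Q(v, F) = -2 + (-10 - 1*(-5)) = -2 + (-10 + 5) = -2 - 5 = -7)
N(g(27), -618) - P(1354, Q(2, -22)) = 3185*(-1/9) - 1*1354 = -3185/9 - 1354 = -15371/9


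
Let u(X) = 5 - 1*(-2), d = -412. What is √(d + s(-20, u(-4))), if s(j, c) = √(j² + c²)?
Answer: √(-412 + √449) ≈ 19.769*I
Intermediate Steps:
u(X) = 7 (u(X) = 5 + 2 = 7)
s(j, c) = √(c² + j²)
√(d + s(-20, u(-4))) = √(-412 + √(7² + (-20)²)) = √(-412 + √(49 + 400)) = √(-412 + √449)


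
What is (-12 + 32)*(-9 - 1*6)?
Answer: -300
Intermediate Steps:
(-12 + 32)*(-9 - 1*6) = 20*(-9 - 6) = 20*(-15) = -300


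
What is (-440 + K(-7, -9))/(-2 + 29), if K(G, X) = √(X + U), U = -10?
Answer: -440/27 + I*√19/27 ≈ -16.296 + 0.16144*I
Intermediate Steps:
K(G, X) = √(-10 + X) (K(G, X) = √(X - 10) = √(-10 + X))
(-440 + K(-7, -9))/(-2 + 29) = (-440 + √(-10 - 9))/(-2 + 29) = (-440 + √(-19))/27 = (-440 + I*√19)*(1/27) = -440/27 + I*√19/27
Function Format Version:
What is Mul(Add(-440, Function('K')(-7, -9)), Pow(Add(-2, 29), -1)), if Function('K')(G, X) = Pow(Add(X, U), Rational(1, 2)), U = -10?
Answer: Add(Rational(-440, 27), Mul(Rational(1, 27), I, Pow(19, Rational(1, 2)))) ≈ Add(-16.296, Mul(0.16144, I))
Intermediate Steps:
Function('K')(G, X) = Pow(Add(-10, X), Rational(1, 2)) (Function('K')(G, X) = Pow(Add(X, -10), Rational(1, 2)) = Pow(Add(-10, X), Rational(1, 2)))
Mul(Add(-440, Function('K')(-7, -9)), Pow(Add(-2, 29), -1)) = Mul(Add(-440, Pow(Add(-10, -9), Rational(1, 2))), Pow(Add(-2, 29), -1)) = Mul(Add(-440, Pow(-19, Rational(1, 2))), Pow(27, -1)) = Mul(Add(-440, Mul(I, Pow(19, Rational(1, 2)))), Rational(1, 27)) = Add(Rational(-440, 27), Mul(Rational(1, 27), I, Pow(19, Rational(1, 2))))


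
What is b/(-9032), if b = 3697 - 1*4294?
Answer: 597/9032 ≈ 0.066098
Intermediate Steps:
b = -597 (b = 3697 - 4294 = -597)
b/(-9032) = -597/(-9032) = -597*(-1/9032) = 597/9032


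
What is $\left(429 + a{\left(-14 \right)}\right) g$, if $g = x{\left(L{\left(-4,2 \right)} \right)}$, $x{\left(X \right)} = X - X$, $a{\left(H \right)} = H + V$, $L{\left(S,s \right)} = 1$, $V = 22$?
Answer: $0$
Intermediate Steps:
$a{\left(H \right)} = 22 + H$ ($a{\left(H \right)} = H + 22 = 22 + H$)
$x{\left(X \right)} = 0$
$g = 0$
$\left(429 + a{\left(-14 \right)}\right) g = \left(429 + \left(22 - 14\right)\right) 0 = \left(429 + 8\right) 0 = 437 \cdot 0 = 0$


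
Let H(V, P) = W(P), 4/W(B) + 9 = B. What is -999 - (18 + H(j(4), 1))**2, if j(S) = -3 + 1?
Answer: -5221/4 ≈ -1305.3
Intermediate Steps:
j(S) = -2
W(B) = 4/(-9 + B)
H(V, P) = 4/(-9 + P)
-999 - (18 + H(j(4), 1))**2 = -999 - (18 + 4/(-9 + 1))**2 = -999 - (18 + 4/(-8))**2 = -999 - (18 + 4*(-1/8))**2 = -999 - (18 - 1/2)**2 = -999 - (35/2)**2 = -999 - 1*1225/4 = -999 - 1225/4 = -5221/4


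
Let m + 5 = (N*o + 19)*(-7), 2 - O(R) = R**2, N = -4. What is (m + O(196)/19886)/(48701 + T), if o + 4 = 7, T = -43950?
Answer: -556129/47239193 ≈ -0.011773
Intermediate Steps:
o = 3 (o = -4 + 7 = 3)
O(R) = 2 - R**2
m = -54 (m = -5 + (-4*3 + 19)*(-7) = -5 + (-12 + 19)*(-7) = -5 + 7*(-7) = -5 - 49 = -54)
(m + O(196)/19886)/(48701 + T) = (-54 + (2 - 1*196**2)/19886)/(48701 - 43950) = (-54 + (2 - 1*38416)*(1/19886))/4751 = (-54 + (2 - 38416)*(1/19886))*(1/4751) = (-54 - 38414*1/19886)*(1/4751) = (-54 - 19207/9943)*(1/4751) = -556129/9943*1/4751 = -556129/47239193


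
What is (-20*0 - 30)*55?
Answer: -1650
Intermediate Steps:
(-20*0 - 30)*55 = (0 - 30)*55 = -30*55 = -1650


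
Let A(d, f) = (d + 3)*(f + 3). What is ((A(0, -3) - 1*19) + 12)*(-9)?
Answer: 63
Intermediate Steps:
A(d, f) = (3 + d)*(3 + f)
((A(0, -3) - 1*19) + 12)*(-9) = (((9 + 3*0 + 3*(-3) + 0*(-3)) - 1*19) + 12)*(-9) = (((9 + 0 - 9 + 0) - 19) + 12)*(-9) = ((0 - 19) + 12)*(-9) = (-19 + 12)*(-9) = -7*(-9) = 63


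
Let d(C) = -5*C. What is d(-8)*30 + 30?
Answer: 1230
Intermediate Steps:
d(-8)*30 + 30 = -5*(-8)*30 + 30 = 40*30 + 30 = 1200 + 30 = 1230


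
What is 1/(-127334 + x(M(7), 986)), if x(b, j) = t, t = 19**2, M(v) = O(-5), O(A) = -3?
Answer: -1/126973 ≈ -7.8757e-6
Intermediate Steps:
M(v) = -3
t = 361
x(b, j) = 361
1/(-127334 + x(M(7), 986)) = 1/(-127334 + 361) = 1/(-126973) = -1/126973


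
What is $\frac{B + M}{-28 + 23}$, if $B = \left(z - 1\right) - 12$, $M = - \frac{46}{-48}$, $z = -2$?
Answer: $\frac{337}{120} \approx 2.8083$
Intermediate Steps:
$M = \frac{23}{24}$ ($M = \left(-46\right) \left(- \frac{1}{48}\right) = \frac{23}{24} \approx 0.95833$)
$B = -15$ ($B = \left(-2 - 1\right) - 12 = -3 - 12 = -15$)
$\frac{B + M}{-28 + 23} = \frac{-15 + \frac{23}{24}}{-28 + 23} = - \frac{337}{24 \left(-5\right)} = \left(- \frac{337}{24}\right) \left(- \frac{1}{5}\right) = \frac{337}{120}$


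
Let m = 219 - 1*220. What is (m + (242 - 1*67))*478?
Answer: 83172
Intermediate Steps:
m = -1 (m = 219 - 220 = -1)
(m + (242 - 1*67))*478 = (-1 + (242 - 1*67))*478 = (-1 + (242 - 67))*478 = (-1 + 175)*478 = 174*478 = 83172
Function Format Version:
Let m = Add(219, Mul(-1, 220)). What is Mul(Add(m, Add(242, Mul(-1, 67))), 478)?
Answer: 83172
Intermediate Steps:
m = -1 (m = Add(219, -220) = -1)
Mul(Add(m, Add(242, Mul(-1, 67))), 478) = Mul(Add(-1, Add(242, Mul(-1, 67))), 478) = Mul(Add(-1, Add(242, -67)), 478) = Mul(Add(-1, 175), 478) = Mul(174, 478) = 83172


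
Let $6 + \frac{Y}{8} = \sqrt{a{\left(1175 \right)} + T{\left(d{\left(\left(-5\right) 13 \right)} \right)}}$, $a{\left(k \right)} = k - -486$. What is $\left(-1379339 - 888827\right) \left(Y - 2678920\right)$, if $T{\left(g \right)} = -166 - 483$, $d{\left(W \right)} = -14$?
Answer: $6076344132688 - 36290656 \sqrt{253} \approx 6.0758 \cdot 10^{12}$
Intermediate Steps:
$a{\left(k \right)} = 486 + k$ ($a{\left(k \right)} = k + 486 = 486 + k$)
$T{\left(g \right)} = -649$ ($T{\left(g \right)} = -166 - 483 = -649$)
$Y = -48 + 16 \sqrt{253}$ ($Y = -48 + 8 \sqrt{\left(486 + 1175\right) - 649} = -48 + 8 \sqrt{1661 - 649} = -48 + 8 \sqrt{1012} = -48 + 8 \cdot 2 \sqrt{253} = -48 + 16 \sqrt{253} \approx 206.5$)
$\left(-1379339 - 888827\right) \left(Y - 2678920\right) = \left(-1379339 - 888827\right) \left(\left(-48 + 16 \sqrt{253}\right) - 2678920\right) = - 2268166 \left(-2678968 + 16 \sqrt{253}\right) = 6076344132688 - 36290656 \sqrt{253}$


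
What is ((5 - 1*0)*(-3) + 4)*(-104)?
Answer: 1144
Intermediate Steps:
((5 - 1*0)*(-3) + 4)*(-104) = ((5 + 0)*(-3) + 4)*(-104) = (5*(-3) + 4)*(-104) = (-15 + 4)*(-104) = -11*(-104) = 1144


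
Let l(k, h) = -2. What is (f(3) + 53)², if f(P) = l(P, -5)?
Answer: 2601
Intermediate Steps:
f(P) = -2
(f(3) + 53)² = (-2 + 53)² = 51² = 2601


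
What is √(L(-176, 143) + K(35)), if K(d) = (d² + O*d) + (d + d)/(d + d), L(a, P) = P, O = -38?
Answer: √39 ≈ 6.2450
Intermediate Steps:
K(d) = 1 + d² - 38*d (K(d) = (d² - 38*d) + (d + d)/(d + d) = (d² - 38*d) + (2*d)/((2*d)) = (d² - 38*d) + (2*d)*(1/(2*d)) = (d² - 38*d) + 1 = 1 + d² - 38*d)
√(L(-176, 143) + K(35)) = √(143 + (1 + 35² - 38*35)) = √(143 + (1 + 1225 - 1330)) = √(143 - 104) = √39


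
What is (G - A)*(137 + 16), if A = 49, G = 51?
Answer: 306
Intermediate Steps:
(G - A)*(137 + 16) = (51 - 1*49)*(137 + 16) = (51 - 49)*153 = 2*153 = 306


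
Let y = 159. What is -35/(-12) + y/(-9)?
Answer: -59/4 ≈ -14.750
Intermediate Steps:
-35/(-12) + y/(-9) = -35/(-12) + 159/(-9) = -35*(-1/12) + 159*(-⅑) = 35/12 - 53/3 = -59/4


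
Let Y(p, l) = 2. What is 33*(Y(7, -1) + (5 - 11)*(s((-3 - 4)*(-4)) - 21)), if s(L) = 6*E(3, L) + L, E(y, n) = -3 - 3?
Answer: 5808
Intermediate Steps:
E(y, n) = -6
s(L) = -36 + L (s(L) = 6*(-6) + L = -36 + L)
33*(Y(7, -1) + (5 - 11)*(s((-3 - 4)*(-4)) - 21)) = 33*(2 + (5 - 11)*((-36 + (-3 - 4)*(-4)) - 21)) = 33*(2 - 6*((-36 - 7*(-4)) - 21)) = 33*(2 - 6*((-36 + 28) - 21)) = 33*(2 - 6*(-8 - 21)) = 33*(2 - 6*(-29)) = 33*(2 + 174) = 33*176 = 5808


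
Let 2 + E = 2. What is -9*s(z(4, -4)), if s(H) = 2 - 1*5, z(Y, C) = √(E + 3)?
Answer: 27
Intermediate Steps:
E = 0 (E = -2 + 2 = 0)
z(Y, C) = √3 (z(Y, C) = √(0 + 3) = √3)
s(H) = -3 (s(H) = 2 - 5 = -3)
-9*s(z(4, -4)) = -9*(-3) = 27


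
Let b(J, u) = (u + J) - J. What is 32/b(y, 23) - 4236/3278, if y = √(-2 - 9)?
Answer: 3734/37697 ≈ 0.099053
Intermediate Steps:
y = I*√11 (y = √(-11) = I*√11 ≈ 3.3166*I)
b(J, u) = u (b(J, u) = (J + u) - J = u)
32/b(y, 23) - 4236/3278 = 32/23 - 4236/3278 = 32*(1/23) - 4236*1/3278 = 32/23 - 2118/1639 = 3734/37697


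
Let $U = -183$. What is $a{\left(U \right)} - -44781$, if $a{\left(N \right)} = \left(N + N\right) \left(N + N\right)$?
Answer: $178737$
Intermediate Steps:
$a{\left(N \right)} = 4 N^{2}$ ($a{\left(N \right)} = 2 N 2 N = 4 N^{2}$)
$a{\left(U \right)} - -44781 = 4 \left(-183\right)^{2} - -44781 = 4 \cdot 33489 + 44781 = 133956 + 44781 = 178737$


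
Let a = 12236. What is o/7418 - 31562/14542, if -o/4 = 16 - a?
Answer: 119171511/26968139 ≈ 4.4190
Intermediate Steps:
o = 48880 (o = -4*(16 - 1*12236) = -4*(16 - 12236) = -4*(-12220) = 48880)
o/7418 - 31562/14542 = 48880/7418 - 31562/14542 = 48880*(1/7418) - 31562*1/14542 = 24440/3709 - 15781/7271 = 119171511/26968139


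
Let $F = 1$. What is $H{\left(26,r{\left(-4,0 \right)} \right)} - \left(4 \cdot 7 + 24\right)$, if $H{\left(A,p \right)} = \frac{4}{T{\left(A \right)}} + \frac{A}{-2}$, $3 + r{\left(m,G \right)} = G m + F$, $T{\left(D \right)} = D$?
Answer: $- \frac{843}{13} \approx -64.846$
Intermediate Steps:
$r{\left(m,G \right)} = -2 + G m$ ($r{\left(m,G \right)} = -3 + \left(G m + 1\right) = -3 + \left(1 + G m\right) = -2 + G m$)
$H{\left(A,p \right)} = \frac{4}{A} - \frac{A}{2}$ ($H{\left(A,p \right)} = \frac{4}{A} + \frac{A}{-2} = \frac{4}{A} + A \left(- \frac{1}{2}\right) = \frac{4}{A} - \frac{A}{2}$)
$H{\left(26,r{\left(-4,0 \right)} \right)} - \left(4 \cdot 7 + 24\right) = \left(\frac{4}{26} - 13\right) - \left(4 \cdot 7 + 24\right) = \left(4 \cdot \frac{1}{26} - 13\right) - \left(28 + 24\right) = \left(\frac{2}{13} - 13\right) - 52 = - \frac{167}{13} - 52 = - \frac{843}{13}$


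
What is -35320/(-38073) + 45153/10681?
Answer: 2096363089/406657713 ≈ 5.1551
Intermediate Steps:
-35320/(-38073) + 45153/10681 = -35320*(-1/38073) + 45153*(1/10681) = 35320/38073 + 45153/10681 = 2096363089/406657713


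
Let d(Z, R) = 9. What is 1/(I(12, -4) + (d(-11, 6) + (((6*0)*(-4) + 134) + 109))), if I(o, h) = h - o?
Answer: 1/236 ≈ 0.0042373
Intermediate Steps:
1/(I(12, -4) + (d(-11, 6) + (((6*0)*(-4) + 134) + 109))) = 1/((-4 - 1*12) + (9 + (((6*0)*(-4) + 134) + 109))) = 1/((-4 - 12) + (9 + ((0*(-4) + 134) + 109))) = 1/(-16 + (9 + ((0 + 134) + 109))) = 1/(-16 + (9 + (134 + 109))) = 1/(-16 + (9 + 243)) = 1/(-16 + 252) = 1/236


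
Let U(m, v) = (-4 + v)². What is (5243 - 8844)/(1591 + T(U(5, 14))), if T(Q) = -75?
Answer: -3601/1516 ≈ -2.3753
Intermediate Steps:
(5243 - 8844)/(1591 + T(U(5, 14))) = (5243 - 8844)/(1591 - 75) = -3601/1516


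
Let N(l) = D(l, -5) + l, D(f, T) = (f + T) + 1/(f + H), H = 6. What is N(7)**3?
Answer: 1643032/2197 ≈ 747.85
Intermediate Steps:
D(f, T) = T + f + 1/(6 + f) (D(f, T) = (f + T) + 1/(f + 6) = (T + f) + 1/(6 + f) = T + f + 1/(6 + f))
N(l) = l + (-29 + l + l**2)/(6 + l) (N(l) = (1 + l**2 + 6*(-5) + 6*l - 5*l)/(6 + l) + l = (1 + l**2 - 30 + 6*l - 5*l)/(6 + l) + l = (-29 + l + l**2)/(6 + l) + l = l + (-29 + l + l**2)/(6 + l))
N(7)**3 = ((-29 + 2*7**2 + 7*7)/(6 + 7))**3 = ((-29 + 2*49 + 49)/13)**3 = ((-29 + 98 + 49)/13)**3 = ((1/13)*118)**3 = (118/13)**3 = 1643032/2197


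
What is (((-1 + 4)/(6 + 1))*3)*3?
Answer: 27/7 ≈ 3.8571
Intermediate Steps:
(((-1 + 4)/(6 + 1))*3)*3 = ((3/7)*3)*3 = (9/7)*3 = 27/7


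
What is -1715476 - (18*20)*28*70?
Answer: -2421076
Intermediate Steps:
-1715476 - (18*20)*28*70 = -1715476 - 360*28*70 = -1715476 - 10080*70 = -1715476 - 1*705600 = -1715476 - 705600 = -2421076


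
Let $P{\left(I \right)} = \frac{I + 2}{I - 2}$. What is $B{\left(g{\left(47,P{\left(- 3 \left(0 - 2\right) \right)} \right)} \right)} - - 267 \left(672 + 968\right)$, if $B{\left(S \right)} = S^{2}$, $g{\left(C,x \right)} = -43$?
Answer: $439729$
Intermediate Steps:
$P{\left(I \right)} = \frac{2 + I}{-2 + I}$
$B{\left(g{\left(47,P{\left(- 3 \left(0 - 2\right) \right)} \right)} \right)} - - 267 \left(672 + 968\right) = \left(-43\right)^{2} - - 267 \left(672 + 968\right) = 1849 - \left(-267\right) 1640 = 1849 - -437880 = 1849 + 437880 = 439729$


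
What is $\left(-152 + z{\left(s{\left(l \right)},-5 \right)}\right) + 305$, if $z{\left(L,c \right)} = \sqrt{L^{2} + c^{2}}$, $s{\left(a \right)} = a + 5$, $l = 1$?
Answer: $153 + \sqrt{61} \approx 160.81$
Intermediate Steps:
$s{\left(a \right)} = 5 + a$
$\left(-152 + z{\left(s{\left(l \right)},-5 \right)}\right) + 305 = \left(-152 + \sqrt{\left(5 + 1\right)^{2} + \left(-5\right)^{2}}\right) + 305 = \left(-152 + \sqrt{6^{2} + 25}\right) + 305 = \left(-152 + \sqrt{36 + 25}\right) + 305 = \left(-152 + \sqrt{61}\right) + 305 = 153 + \sqrt{61}$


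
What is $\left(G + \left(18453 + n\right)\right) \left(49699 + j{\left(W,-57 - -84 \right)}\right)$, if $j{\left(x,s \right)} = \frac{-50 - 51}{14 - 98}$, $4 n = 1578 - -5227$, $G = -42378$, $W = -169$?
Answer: $- \frac{371120357215}{336} \approx -1.1045 \cdot 10^{9}$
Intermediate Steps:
$n = \frac{6805}{4}$ ($n = \frac{1578 - -5227}{4} = \frac{1578 + 5227}{4} = \frac{1}{4} \cdot 6805 = \frac{6805}{4} \approx 1701.3$)
$j{\left(x,s \right)} = \frac{101}{84}$ ($j{\left(x,s \right)} = - \frac{101}{-84} = \left(-101\right) \left(- \frac{1}{84}\right) = \frac{101}{84}$)
$\left(G + \left(18453 + n\right)\right) \left(49699 + j{\left(W,-57 - -84 \right)}\right) = \left(-42378 + \left(18453 + \frac{6805}{4}\right)\right) \left(49699 + \frac{101}{84}\right) = \left(-42378 + \frac{80617}{4}\right) \frac{4174817}{84} = \left(- \frac{88895}{4}\right) \frac{4174817}{84} = - \frac{371120357215}{336}$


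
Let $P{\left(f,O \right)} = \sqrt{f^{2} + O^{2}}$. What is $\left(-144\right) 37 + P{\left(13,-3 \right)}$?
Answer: $-5328 + \sqrt{178} \approx -5314.7$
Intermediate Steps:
$P{\left(f,O \right)} = \sqrt{O^{2} + f^{2}}$
$\left(-144\right) 37 + P{\left(13,-3 \right)} = \left(-144\right) 37 + \sqrt{\left(-3\right)^{2} + 13^{2}} = -5328 + \sqrt{9 + 169} = -5328 + \sqrt{178}$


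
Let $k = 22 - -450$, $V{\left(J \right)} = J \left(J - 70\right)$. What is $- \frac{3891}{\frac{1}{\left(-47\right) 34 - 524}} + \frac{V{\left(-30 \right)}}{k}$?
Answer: $\frac{487145793}{59} \approx 8.2567 \cdot 10^{6}$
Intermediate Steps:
$V{\left(J \right)} = J \left(-70 + J\right)$
$k = 472$ ($k = 22 + 450 = 472$)
$- \frac{3891}{\frac{1}{\left(-47\right) 34 - 524}} + \frac{V{\left(-30 \right)}}{k} = - \frac{3891}{\frac{1}{\left(-47\right) 34 - 524}} + \frac{\left(-30\right) \left(-70 - 30\right)}{472} = - \frac{3891}{\frac{1}{-1598 - 524}} + \left(-30\right) \left(-100\right) \frac{1}{472} = - \frac{3891}{\frac{1}{-2122}} + 3000 \cdot \frac{1}{472} = - \frac{3891}{- \frac{1}{2122}} + \frac{375}{59} = \left(-3891\right) \left(-2122\right) + \frac{375}{59} = 8256702 + \frac{375}{59} = \frac{487145793}{59}$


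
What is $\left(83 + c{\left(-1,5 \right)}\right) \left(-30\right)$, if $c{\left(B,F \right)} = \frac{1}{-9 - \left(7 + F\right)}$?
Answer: $- \frac{17420}{7} \approx -2488.6$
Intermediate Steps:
$c{\left(B,F \right)} = \frac{1}{-16 - F}$
$\left(83 + c{\left(-1,5 \right)}\right) \left(-30\right) = \left(83 - \frac{1}{16 + 5}\right) \left(-30\right) = \left(83 - \frac{1}{21}\right) \left(-30\right) = \frac{1742}{21} \left(-30\right) = - \frac{17420}{7}$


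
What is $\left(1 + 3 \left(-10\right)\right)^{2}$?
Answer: $841$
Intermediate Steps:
$\left(1 + 3 \left(-10\right)\right)^{2} = \left(1 - 30\right)^{2} = \left(-29\right)^{2} = 841$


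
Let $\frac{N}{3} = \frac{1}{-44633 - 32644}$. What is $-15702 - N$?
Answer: $- \frac{404467817}{25759} \approx -15702.0$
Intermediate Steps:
$N = - \frac{1}{25759}$ ($N = \frac{3}{-44633 - 32644} = \frac{3}{-77277} = 3 \left(- \frac{1}{77277}\right) = - \frac{1}{25759} \approx -3.8821 \cdot 10^{-5}$)
$-15702 - N = -15702 - - \frac{1}{25759} = -15702 + \frac{1}{25759} = - \frac{404467817}{25759}$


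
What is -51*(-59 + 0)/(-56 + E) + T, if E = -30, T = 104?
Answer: 5935/86 ≈ 69.012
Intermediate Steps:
-51*(-59 + 0)/(-56 + E) + T = -51*(-59 + 0)/(-56 - 30) + 104 = -(-3009)/(-86) + 104 = -(-3009)*(-1)/86 + 104 = -51*59/86 + 104 = -3009/86 + 104 = 5935/86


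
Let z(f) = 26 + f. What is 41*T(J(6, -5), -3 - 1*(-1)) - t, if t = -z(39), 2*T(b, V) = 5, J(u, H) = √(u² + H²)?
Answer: 335/2 ≈ 167.50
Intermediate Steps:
J(u, H) = √(H² + u²)
T(b, V) = 5/2 (T(b, V) = (½)*5 = 5/2)
t = -65 (t = -(26 + 39) = -1*65 = -65)
41*T(J(6, -5), -3 - 1*(-1)) - t = 41*(5/2) - 1*(-65) = 205/2 + 65 = 335/2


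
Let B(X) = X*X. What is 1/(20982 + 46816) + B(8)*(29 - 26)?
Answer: 13017217/67798 ≈ 192.00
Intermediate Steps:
B(X) = X**2
1/(20982 + 46816) + B(8)*(29 - 26) = 1/(20982 + 46816) + 8**2*(29 - 26) = 1/67798 + 64*3 = 1/67798 + 192 = 13017217/67798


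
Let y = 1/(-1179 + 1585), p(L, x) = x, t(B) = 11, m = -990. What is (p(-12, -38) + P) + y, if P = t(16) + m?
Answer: -412901/406 ≈ -1017.0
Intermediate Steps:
y = 1/406 ≈ 0.0024631
P = -979 (P = 11 - 990 = -979)
(p(-12, -38) + P) + y = (-38 - 979) + 1/406 = -1017 + 1/406 = -412901/406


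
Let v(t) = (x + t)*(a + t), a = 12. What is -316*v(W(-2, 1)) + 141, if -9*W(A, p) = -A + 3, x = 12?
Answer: -3341023/81 ≈ -41247.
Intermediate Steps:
W(A, p) = -1/3 + A/9 (W(A, p) = -(-A + 3)/9 = -(3 - A)/9 = -1/3 + A/9)
v(t) = (12 + t)**2 (v(t) = (12 + t)*(12 + t) = (12 + t)**2)
-316*v(W(-2, 1)) + 141 = -316*(144 + (-1/3 + (1/9)*(-2))**2 + 24*(-1/3 + (1/9)*(-2))) + 141 = -316*(144 + (-1/3 - 2/9)**2 + 24*(-1/3 - 2/9)) + 141 = -316*(144 + (-5/9)**2 + 24*(-5/9)) + 141 = -316*(144 + 25/81 - 40/3) + 141 = -316*10609/81 + 141 = -3352444/81 + 141 = -3341023/81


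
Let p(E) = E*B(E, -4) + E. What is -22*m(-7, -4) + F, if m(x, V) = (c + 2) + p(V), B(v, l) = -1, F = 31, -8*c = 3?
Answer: -19/4 ≈ -4.7500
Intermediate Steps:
c = -3/8 (c = -⅛*3 = -3/8 ≈ -0.37500)
p(E) = 0 (p(E) = E*(-1) + E = -E + E = 0)
m(x, V) = 13/8 (m(x, V) = (-3/8 + 2) + 0 = 13/8 + 0 = 13/8)
-22*m(-7, -4) + F = -22*13/8 + 31 = -143/4 + 31 = -19/4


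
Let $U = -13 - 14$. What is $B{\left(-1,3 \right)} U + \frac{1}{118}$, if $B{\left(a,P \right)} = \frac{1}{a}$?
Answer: $\frac{3187}{118} \approx 27.008$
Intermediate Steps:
$U = -27$ ($U = -13 - 14 = -27$)
$B{\left(-1,3 \right)} U + \frac{1}{118} = \frac{1}{-1} \left(-27\right) + \frac{1}{118} = \left(-1\right) \left(-27\right) + \frac{1}{118} = 27 + \frac{1}{118} = \frac{3187}{118}$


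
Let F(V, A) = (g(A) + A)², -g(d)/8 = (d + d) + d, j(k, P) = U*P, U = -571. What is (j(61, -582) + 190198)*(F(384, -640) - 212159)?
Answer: 113107940247320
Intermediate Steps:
j(k, P) = -571*P
g(d) = -24*d (g(d) = -8*((d + d) + d) = -8*(2*d + d) = -24*d)
F(V, A) = 529*A² (F(V, A) = (-24*A + A)² = (-23*A)² = 529*A²)
(j(61, -582) + 190198)*(F(384, -640) - 212159) = (-571*(-582) + 190198)*(529*(-640)² - 212159) = (332322 + 190198)*(529*409600 - 212159) = 522520*(216678400 - 212159) = 522520*216466241 = 113107940247320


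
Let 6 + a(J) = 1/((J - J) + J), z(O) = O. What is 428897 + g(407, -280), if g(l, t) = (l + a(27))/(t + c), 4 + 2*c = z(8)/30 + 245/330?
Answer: 717149000291/1672083 ≈ 4.2890e+5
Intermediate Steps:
a(J) = -6 + 1/J (a(J) = -6 + 1/((J - J) + J) = -6 + 1/(0 + J) = -6 + 1/J)
c = -329/220 (c = -2 + (8/30 + 245/330)/2 = -2 + (8*(1/30) + 245*(1/330))/2 = -2 + (4/15 + 49/66)/2 = -2 + (½)*(111/110) = -2 + 111/220 = -329/220 ≈ -1.4955)
g(l, t) = (-161/27 + l)/(-329/220 + t) (g(l, t) = (l + (-6 + 1/27))/(t - 329/220) = (l + (-6 + 1/27))/(-329/220 + t) = (l - 161/27)/(-329/220 + t) = (-161/27 + l)/(-329/220 + t))
428897 + g(407, -280) = 428897 + 220*(-161 + 27*407)/(27*(-329 + 220*(-280))) = 428897 + 220*(-161 + 10989)/(27*(-329 - 61600)) = 428897 + (220/27)*10828/(-61929) = 428897 + (220/27)*(-1/61929)*10828 = 428897 - 2382160/1672083 = 717149000291/1672083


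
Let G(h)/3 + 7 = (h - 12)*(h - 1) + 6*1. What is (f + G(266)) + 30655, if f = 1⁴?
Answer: 232583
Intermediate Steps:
f = 1
G(h) = -3 + 3*(-1 + h)*(-12 + h) (G(h) = -21 + 3*((h - 12)*(h - 1) + 6*1) = -21 + 3*((-12 + h)*(-1 + h) + 6) = -21 + 3*((-1 + h)*(-12 + h) + 6) = -21 + 3*(6 + (-1 + h)*(-12 + h)) = -21 + (18 + 3*(-1 + h)*(-12 + h)) = -3 + 3*(-1 + h)*(-12 + h))
(f + G(266)) + 30655 = (1 + (33 - 39*266 + 3*266²)) + 30655 = (1 + (33 - 10374 + 3*70756)) + 30655 = (1 + (33 - 10374 + 212268)) + 30655 = (1 + 201927) + 30655 = 201928 + 30655 = 232583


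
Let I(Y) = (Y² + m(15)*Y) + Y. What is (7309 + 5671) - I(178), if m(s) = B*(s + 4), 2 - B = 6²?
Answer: 96106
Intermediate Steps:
B = -34 (B = 2 - 1*6² = 2 - 1*36 = 2 - 36 = -34)
m(s) = -136 - 34*s (m(s) = -34*(s + 4) = -34*(4 + s) = -136 - 34*s)
I(Y) = Y² - 645*Y (I(Y) = (Y² + (-136 - 34*15)*Y) + Y = (Y² + (-136 - 510)*Y) + Y = (Y² - 646*Y) + Y = Y² - 645*Y)
(7309 + 5671) - I(178) = (7309 + 5671) - 178*(-645 + 178) = 12980 - 178*(-467) = 12980 - 1*(-83126) = 12980 + 83126 = 96106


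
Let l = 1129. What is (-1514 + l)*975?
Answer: -375375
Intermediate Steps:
(-1514 + l)*975 = (-1514 + 1129)*975 = -385*975 = -375375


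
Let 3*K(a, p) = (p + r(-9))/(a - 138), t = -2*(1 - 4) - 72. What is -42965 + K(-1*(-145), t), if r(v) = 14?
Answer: -902317/21 ≈ -42968.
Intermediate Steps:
t = -66 (t = -2*(-3) - 72 = 6 - 72 = -66)
K(a, p) = (14 + p)/(3*(-138 + a)) (K(a, p) = ((p + 14)/(a - 138))/3 = ((14 + p)/(-138 + a))/3 = (14 + p)/(3*(-138 + a)))
-42965 + K(-1*(-145), t) = -42965 + (14 - 66)/(3*(-138 - 1*(-145))) = -42965 + (⅓)*(-52)/(-138 + 145) = -42965 + (⅓)*(-52)/7 = -42965 + (⅓)*(⅐)*(-52) = -42965 - 52/21 = -902317/21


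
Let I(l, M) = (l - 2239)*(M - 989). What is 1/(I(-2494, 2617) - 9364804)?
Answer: -1/17070128 ≈ -5.8582e-8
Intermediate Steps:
I(l, M) = (-2239 + l)*(-989 + M)
1/(I(-2494, 2617) - 9364804) = 1/((2214371 - 2239*2617 - 989*(-2494) + 2617*(-2494)) - 9364804) = 1/((2214371 - 5859463 + 2466566 - 6526798) - 9364804) = 1/(-7705324 - 9364804) = 1/(-17070128) = -1/17070128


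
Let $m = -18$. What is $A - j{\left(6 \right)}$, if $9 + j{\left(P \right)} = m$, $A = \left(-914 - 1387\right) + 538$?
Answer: $-1736$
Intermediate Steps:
$A = -1763$ ($A = -2301 + 538 = -1763$)
$j{\left(P \right)} = -27$ ($j{\left(P \right)} = -9 - 18 = -27$)
$A - j{\left(6 \right)} = -1763 - -27 = -1763 + 27 = -1736$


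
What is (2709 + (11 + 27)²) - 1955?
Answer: 2198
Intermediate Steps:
(2709 + (11 + 27)²) - 1955 = (2709 + 38²) - 1955 = (2709 + 1444) - 1955 = 4153 - 1955 = 2198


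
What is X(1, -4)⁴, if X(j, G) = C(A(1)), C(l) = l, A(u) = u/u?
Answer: 1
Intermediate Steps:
A(u) = 1
X(j, G) = 1
X(1, -4)⁴ = 1⁴ = 1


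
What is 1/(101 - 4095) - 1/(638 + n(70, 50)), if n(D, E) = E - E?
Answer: -1158/637043 ≈ -0.0018178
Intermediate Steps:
n(D, E) = 0
1/(101 - 4095) - 1/(638 + n(70, 50)) = 1/(101 - 4095) - 1/(638 + 0) = 1/(-3994) - 1/638 = -1/3994 - 1*1/638 = -1/3994 - 1/638 = -1158/637043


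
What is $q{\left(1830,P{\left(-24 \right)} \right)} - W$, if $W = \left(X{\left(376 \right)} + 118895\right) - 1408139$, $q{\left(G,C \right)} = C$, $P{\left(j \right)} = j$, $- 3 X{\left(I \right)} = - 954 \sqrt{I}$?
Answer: $1289220 - 636 \sqrt{94} \approx 1.2831 \cdot 10^{6}$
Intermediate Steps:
$X{\left(I \right)} = 318 \sqrt{I}$ ($X{\left(I \right)} = - \frac{\left(-954\right) \sqrt{I}}{3} = 318 \sqrt{I}$)
$W = -1289244 + 636 \sqrt{94}$ ($W = \left(318 \sqrt{376} + 118895\right) - 1408139 = \left(318 \cdot 2 \sqrt{94} + 118895\right) - 1408139 = \left(636 \sqrt{94} + 118895\right) - 1408139 = \left(118895 + 636 \sqrt{94}\right) - 1408139 = -1289244 + 636 \sqrt{94} \approx -1.2831 \cdot 10^{6}$)
$q{\left(1830,P{\left(-24 \right)} \right)} - W = -24 - \left(-1289244 + 636 \sqrt{94}\right) = -24 + \left(1289244 - 636 \sqrt{94}\right) = 1289220 - 636 \sqrt{94}$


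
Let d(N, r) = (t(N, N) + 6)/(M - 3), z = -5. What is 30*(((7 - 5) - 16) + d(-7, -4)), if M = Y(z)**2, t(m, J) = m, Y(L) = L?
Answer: -4635/11 ≈ -421.36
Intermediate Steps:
M = 25 (M = (-5)**2 = 25)
d(N, r) = 3/11 + N/22 (d(N, r) = (N + 6)/(25 - 3) = (6 + N)/22 = (6 + N)*(1/22) = 3/11 + N/22)
30*(((7 - 5) - 16) + d(-7, -4)) = 30*(((7 - 5) - 16) + (3/11 + (1/22)*(-7))) = 30*((2 - 16) + (3/11 - 7/22)) = 30*(-14 - 1/22) = 30*(-309/22) = -4635/11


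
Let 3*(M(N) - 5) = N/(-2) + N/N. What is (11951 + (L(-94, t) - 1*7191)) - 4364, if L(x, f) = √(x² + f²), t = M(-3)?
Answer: 396 + √319321/6 ≈ 490.18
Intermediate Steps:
M(N) = 16/3 - N/6 (M(N) = 5 + (N/(-2) + N/N)/3 = 5 + (N*(-½) + 1)/3 = 5 + (-N/2 + 1)/3 = 5 + (1 - N/2)/3 = 5 + (⅓ - N/6) = 16/3 - N/6)
t = 35/6 (t = 16/3 - ⅙*(-3) = 16/3 + ½ = 35/6 ≈ 5.8333)
L(x, f) = √(f² + x²)
(11951 + (L(-94, t) - 1*7191)) - 4364 = (11951 + (√((35/6)² + (-94)²) - 1*7191)) - 4364 = (11951 + (√(1225/36 + 8836) - 7191)) - 4364 = (11951 + (√(319321/36) - 7191)) - 4364 = (11951 + (√319321/6 - 7191)) - 4364 = (11951 + (-7191 + √319321/6)) - 4364 = (4760 + √319321/6) - 4364 = 396 + √319321/6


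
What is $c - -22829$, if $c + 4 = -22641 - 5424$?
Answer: $-5240$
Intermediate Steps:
$c = -28069$ ($c = -4 - 28065 = -28069$)
$c - -22829 = -28069 - -22829 = -28069 + 22829 = -5240$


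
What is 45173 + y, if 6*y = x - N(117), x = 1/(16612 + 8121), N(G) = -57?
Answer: 3352496318/74199 ≈ 45183.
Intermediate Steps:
x = 1/24733 ≈ 4.0432e-5
y = 704891/74199 (y = (1/24733 - 1*(-57))/6 = (1/24733 + 57)/6 = (⅙)*(1409782/24733) = 704891/74199 ≈ 9.5000)
45173 + y = 45173 + 704891/74199 = 3352496318/74199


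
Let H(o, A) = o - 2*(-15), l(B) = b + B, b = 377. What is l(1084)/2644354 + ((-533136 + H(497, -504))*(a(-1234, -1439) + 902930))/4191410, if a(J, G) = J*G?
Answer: -1886318578654413203/5541785899570 ≈ -3.4038e+5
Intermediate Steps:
a(J, G) = G*J
l(B) = 377 + B
H(o, A) = 30 + o (H(o, A) = o + 30 = 30 + o)
l(1084)/2644354 + ((-533136 + H(497, -504))*(a(-1234, -1439) + 902930))/4191410 = (377 + 1084)/2644354 + ((-533136 + (30 + 497))*(-1439*(-1234) + 902930))/4191410 = 1461*(1/2644354) + ((-533136 + 527)*(1775726 + 902930))*(1/4191410) = 1461/2644354 - 532609*2678656*(1/4191410) = 1461/2644354 - 1426676293504*1/4191410 = 1461/2644354 - 713338146752/2095705 = -1886318578654413203/5541785899570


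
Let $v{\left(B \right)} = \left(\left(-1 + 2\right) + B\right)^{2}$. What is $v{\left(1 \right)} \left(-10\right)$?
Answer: $-40$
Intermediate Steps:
$v{\left(B \right)} = \left(1 + B\right)^{2}$
$v{\left(1 \right)} \left(-10\right) = \left(1 + 1\right)^{2} \left(-10\right) = 2^{2} \left(-10\right) = 4 \left(-10\right) = -40$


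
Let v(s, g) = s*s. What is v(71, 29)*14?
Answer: 70574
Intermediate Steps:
v(s, g) = s²
v(71, 29)*14 = 71²*14 = 5041*14 = 70574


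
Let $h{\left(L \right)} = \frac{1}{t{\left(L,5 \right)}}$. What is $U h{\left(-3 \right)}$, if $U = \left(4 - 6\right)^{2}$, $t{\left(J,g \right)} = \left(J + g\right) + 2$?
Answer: $1$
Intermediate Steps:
$t{\left(J,g \right)} = 2 + J + g$
$h{\left(L \right)} = \frac{1}{7 + L}$ ($h{\left(L \right)} = \frac{1}{2 + L + 5} = \frac{1}{7 + L}$)
$U = 4$ ($U = \left(-2\right)^{2} = 4$)
$U h{\left(-3 \right)} = \frac{4}{7 - 3} = \frac{4}{4} = 4 \cdot \frac{1}{4} = 1$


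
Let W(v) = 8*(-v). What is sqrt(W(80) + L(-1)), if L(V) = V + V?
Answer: I*sqrt(642) ≈ 25.338*I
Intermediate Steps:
L(V) = 2*V
W(v) = -8*v
sqrt(W(80) + L(-1)) = sqrt(-8*80 + 2*(-1)) = sqrt(-640 - 2) = sqrt(-642) = I*sqrt(642)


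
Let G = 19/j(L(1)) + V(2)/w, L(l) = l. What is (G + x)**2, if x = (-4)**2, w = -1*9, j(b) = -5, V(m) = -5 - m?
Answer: 341056/2025 ≈ 168.42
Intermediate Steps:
w = -9
x = 16
G = -136/45 (G = 19/(-5) + (-5 - 1*2)/(-9) = 19*(-1/5) + (-5 - 2)*(-1/9) = -19/5 - 7*(-1/9) = -19/5 + 7/9 = -136/45 ≈ -3.0222)
(G + x)**2 = (-136/45 + 16)**2 = (584/45)**2 = 341056/2025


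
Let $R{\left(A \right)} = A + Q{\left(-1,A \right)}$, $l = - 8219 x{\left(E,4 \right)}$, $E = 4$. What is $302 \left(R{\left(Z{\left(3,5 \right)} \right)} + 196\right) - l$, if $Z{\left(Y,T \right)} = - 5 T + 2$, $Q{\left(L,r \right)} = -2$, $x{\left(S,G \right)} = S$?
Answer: $84518$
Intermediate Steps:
$l = -32876$ ($l = \left(-8219\right) 4 = -32876$)
$Z{\left(Y,T \right)} = 2 - 5 T$
$R{\left(A \right)} = -2 + A$ ($R{\left(A \right)} = A - 2 = -2 + A$)
$302 \left(R{\left(Z{\left(3,5 \right)} \right)} + 196\right) - l = 302 \left(\left(-2 + \left(2 - 25\right)\right) + 196\right) - -32876 = 302 \left(\left(-2 + \left(2 - 25\right)\right) + 196\right) + 32876 = 302 \left(\left(-2 - 23\right) + 196\right) + 32876 = 302 \left(-25 + 196\right) + 32876 = 302 \cdot 171 + 32876 = 51642 + 32876 = 84518$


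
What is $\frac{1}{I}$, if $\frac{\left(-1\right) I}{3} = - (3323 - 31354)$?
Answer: $- \frac{1}{84093} \approx -1.1892 \cdot 10^{-5}$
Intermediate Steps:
$I = -84093$ ($I = - 3 \left(- (3323 - 31354)\right) = - 3 \left(\left(-1\right) \left(-28031\right)\right) = \left(-3\right) 28031 = -84093$)
$\frac{1}{I} = \frac{1}{-84093} = - \frac{1}{84093}$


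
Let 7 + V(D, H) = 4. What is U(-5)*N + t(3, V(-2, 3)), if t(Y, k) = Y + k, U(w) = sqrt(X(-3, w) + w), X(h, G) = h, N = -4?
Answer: -8*I*sqrt(2) ≈ -11.314*I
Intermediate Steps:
V(D, H) = -3 (V(D, H) = -7 + 4 = -3)
U(w) = sqrt(-3 + w)
U(-5)*N + t(3, V(-2, 3)) = sqrt(-3 - 5)*(-4) + (3 - 3) = sqrt(-8)*(-4) + 0 = (2*I*sqrt(2))*(-4) + 0 = -8*I*sqrt(2) + 0 = -8*I*sqrt(2)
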